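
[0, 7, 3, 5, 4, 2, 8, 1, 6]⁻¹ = [0, 7, 5, 2, 4, 3, 8, 1, 6]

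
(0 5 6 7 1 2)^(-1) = (0 2 1 7 6 5)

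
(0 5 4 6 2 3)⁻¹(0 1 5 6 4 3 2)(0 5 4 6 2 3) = (0 3 5 1 4 2 6)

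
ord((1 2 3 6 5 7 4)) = 7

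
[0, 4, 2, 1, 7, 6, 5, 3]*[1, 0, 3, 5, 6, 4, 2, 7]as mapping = [0→1, 1→6, 2→3, 3→0, 4→7, 5→2, 6→4, 7→5]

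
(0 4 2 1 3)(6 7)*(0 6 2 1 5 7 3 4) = (1 4)(2 5 7)(3 6)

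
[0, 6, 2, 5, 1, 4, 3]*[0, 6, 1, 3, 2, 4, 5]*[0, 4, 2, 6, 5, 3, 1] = [0, 3, 4, 5, 1, 2, 6]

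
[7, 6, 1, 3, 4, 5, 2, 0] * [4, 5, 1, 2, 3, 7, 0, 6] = [6, 0, 5, 2, 3, 7, 1, 4]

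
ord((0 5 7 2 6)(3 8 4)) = 15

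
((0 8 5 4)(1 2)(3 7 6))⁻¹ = (0 4 5 8)(1 2)(3 6 7)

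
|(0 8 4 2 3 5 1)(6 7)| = 14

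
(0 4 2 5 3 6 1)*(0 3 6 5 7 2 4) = (1 3 5 6)(2 7)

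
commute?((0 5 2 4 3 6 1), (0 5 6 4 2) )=no:(0 5 2 4 3 6 1)*(0 5 6 4 2)=(0 6 1 5) (3 4), (0 5 6 4 2)*(0 5 2 4 3 6 1)=(0 2 5 1) (3 6) 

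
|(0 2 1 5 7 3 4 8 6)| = 9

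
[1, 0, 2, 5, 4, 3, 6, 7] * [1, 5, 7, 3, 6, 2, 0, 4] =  [5, 1, 7, 2, 6, 3, 0, 4]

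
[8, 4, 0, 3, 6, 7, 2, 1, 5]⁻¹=[2, 7, 6, 3, 1, 8, 4, 5, 0]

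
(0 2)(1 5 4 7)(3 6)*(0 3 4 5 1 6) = (0 2 3)(4 7 6)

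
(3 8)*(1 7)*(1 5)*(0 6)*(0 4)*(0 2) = (0 6 4 2)(1 7 5)(3 8)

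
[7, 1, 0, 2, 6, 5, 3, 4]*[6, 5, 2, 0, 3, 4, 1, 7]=[7, 5, 6, 2, 1, 4, 0, 3]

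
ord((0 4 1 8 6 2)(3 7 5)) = 6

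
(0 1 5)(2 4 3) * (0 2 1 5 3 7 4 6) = (0 5 2 6)(1 3)(4 7)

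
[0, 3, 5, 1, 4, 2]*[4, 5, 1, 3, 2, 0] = [4, 3, 0, 5, 2, 1] 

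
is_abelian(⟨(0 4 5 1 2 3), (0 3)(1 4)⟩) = no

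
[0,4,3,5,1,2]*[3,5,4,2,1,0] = [3,1,2,0,5,4]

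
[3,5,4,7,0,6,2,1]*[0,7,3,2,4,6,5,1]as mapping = [0→2,1→6,2→4,3→1,4→0,5→5,6→3,7→7]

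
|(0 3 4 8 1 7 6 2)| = 8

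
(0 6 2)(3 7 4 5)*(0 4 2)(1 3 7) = (0 6)(1 3)(2 4 5 7)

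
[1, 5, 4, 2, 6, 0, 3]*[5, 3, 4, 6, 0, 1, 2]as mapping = [0→3, 1→1, 2→0, 3→4, 4→2, 5→5, 6→6]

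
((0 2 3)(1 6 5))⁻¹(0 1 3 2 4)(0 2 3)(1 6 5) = (0 3 4 2 6)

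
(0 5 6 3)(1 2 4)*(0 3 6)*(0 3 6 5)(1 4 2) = (3 6 5)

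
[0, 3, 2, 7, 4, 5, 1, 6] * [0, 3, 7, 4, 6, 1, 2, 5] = [0, 4, 7, 5, 6, 1, 3, 2]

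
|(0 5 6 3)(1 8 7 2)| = 4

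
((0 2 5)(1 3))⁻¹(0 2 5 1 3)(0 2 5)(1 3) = (0 3 1 2 5)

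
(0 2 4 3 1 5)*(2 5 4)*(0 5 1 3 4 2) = (0 1 2)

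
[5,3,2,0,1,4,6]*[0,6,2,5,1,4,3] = [4,5,2,0,6,1,3]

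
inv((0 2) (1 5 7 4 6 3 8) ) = (0 2) (1 8 3 6 4 7 5) 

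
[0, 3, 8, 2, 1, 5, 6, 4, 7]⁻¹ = [0, 4, 3, 1, 7, 5, 6, 8, 2]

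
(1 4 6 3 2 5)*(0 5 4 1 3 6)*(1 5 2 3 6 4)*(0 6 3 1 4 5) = (0 2 4 6 5 3 1)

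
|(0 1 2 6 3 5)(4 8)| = 6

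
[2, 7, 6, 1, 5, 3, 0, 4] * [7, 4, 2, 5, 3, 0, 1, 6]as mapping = [0→2, 1→6, 2→1, 3→4, 4→0, 5→5, 6→7, 7→3]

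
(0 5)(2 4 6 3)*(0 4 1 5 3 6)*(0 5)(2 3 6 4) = (0 6 4 5 2 1)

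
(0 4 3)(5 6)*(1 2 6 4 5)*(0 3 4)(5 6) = (0 6 1 2 5)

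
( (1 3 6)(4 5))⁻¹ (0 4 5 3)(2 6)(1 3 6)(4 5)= (0 5 4 6)(1 2)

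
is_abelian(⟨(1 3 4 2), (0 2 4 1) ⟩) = no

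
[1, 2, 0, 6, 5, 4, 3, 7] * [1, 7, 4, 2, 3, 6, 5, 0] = [7, 4, 1, 5, 6, 3, 2, 0]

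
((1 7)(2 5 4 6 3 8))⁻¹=(1 7)(2 8 3 6 4 5)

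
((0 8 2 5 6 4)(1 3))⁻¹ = (0 4 6 5 2 8)(1 3)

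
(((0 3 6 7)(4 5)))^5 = (0 3 6 7)(4 5)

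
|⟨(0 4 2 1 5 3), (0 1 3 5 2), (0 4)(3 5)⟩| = 720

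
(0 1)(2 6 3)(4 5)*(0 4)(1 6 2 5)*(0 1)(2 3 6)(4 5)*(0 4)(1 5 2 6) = (0 6 1 2 3)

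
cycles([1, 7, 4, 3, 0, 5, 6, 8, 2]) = (0 1 7 8 2 4)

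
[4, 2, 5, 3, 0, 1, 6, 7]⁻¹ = [4, 5, 1, 3, 0, 2, 6, 7]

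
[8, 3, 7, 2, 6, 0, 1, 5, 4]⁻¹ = [5, 6, 3, 1, 8, 7, 4, 2, 0]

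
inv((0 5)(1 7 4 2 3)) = (0 5)(1 3 2 4 7)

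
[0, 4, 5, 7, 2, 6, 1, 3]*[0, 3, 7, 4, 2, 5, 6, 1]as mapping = [0→0, 1→2, 2→5, 3→1, 4→7, 5→6, 6→3, 7→4]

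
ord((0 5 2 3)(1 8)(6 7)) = 4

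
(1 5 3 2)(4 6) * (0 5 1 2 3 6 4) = (0 5 6)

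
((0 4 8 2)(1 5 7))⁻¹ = (0 2 8 4)(1 7 5)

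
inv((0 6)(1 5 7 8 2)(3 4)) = (0 6)(1 2 8 7 5)(3 4)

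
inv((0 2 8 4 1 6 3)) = (0 3 6 1 4 8 2)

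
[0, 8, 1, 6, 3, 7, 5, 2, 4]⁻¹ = [0, 2, 7, 4, 8, 6, 3, 5, 1]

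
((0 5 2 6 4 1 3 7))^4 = (0 4)(1 5)(2 3)(6 7)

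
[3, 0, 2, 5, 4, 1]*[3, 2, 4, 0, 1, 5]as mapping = [0→0, 1→3, 2→4, 3→5, 4→1, 5→2]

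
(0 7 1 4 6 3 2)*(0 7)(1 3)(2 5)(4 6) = (1 6)(2 7 3 5)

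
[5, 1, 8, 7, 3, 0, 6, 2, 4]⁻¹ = [5, 1, 7, 4, 8, 0, 6, 3, 2]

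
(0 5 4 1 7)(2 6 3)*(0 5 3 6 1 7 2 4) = (0 3 4 7 5)(1 2)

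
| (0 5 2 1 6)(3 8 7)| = 15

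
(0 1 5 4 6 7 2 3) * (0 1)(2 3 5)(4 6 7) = (1 2 5 6 4 7 3)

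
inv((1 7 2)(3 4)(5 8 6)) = (1 2 7)(3 4)(5 6 8)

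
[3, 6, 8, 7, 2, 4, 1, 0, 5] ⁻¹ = [7, 6, 4, 0, 5, 8, 1, 3, 2] 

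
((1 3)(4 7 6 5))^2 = (4 6)(5 7)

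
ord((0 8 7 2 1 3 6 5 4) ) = 9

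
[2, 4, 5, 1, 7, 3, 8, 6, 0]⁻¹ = [8, 3, 0, 5, 1, 2, 7, 4, 6]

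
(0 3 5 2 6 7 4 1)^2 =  (0 5 6 4)(1 3 2 7)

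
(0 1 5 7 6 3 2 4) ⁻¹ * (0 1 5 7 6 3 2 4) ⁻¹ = (0 2 6 5) (1 4 3 7) 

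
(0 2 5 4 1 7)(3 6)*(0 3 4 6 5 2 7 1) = (0 7 3 5 6 4)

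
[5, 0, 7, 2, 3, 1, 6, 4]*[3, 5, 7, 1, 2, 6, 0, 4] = [6, 3, 4, 7, 1, 5, 0, 2]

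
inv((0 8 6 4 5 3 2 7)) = (0 7 2 3 5 4 6 8)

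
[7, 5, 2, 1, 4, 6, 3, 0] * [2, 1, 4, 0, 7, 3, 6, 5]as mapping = [0→5, 1→3, 2→4, 3→1, 4→7, 5→6, 6→0, 7→2]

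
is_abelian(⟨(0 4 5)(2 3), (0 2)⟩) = no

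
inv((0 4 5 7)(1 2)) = (0 7 5 4)(1 2)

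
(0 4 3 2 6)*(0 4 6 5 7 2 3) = (0 6 4)(2 5 7)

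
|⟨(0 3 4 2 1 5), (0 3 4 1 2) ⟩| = 720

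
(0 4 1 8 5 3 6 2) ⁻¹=(0 2 6 3 5 8 1 4) 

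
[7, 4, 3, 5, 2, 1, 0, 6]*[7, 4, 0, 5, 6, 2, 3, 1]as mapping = [0→1, 1→6, 2→5, 3→2, 4→0, 5→4, 6→7, 7→3]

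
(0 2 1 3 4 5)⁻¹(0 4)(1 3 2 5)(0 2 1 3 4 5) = (0 3 4 1)(2 5)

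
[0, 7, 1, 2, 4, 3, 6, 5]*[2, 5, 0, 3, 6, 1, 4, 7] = [2, 7, 5, 0, 6, 3, 4, 1]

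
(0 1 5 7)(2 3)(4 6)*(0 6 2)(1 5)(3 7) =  (0 5 3)(2 7 6 4)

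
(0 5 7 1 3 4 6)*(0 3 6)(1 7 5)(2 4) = (0 1 6 3 2 4)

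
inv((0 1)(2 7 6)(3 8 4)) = (0 1)(2 6 7)(3 4 8)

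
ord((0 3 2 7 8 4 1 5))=8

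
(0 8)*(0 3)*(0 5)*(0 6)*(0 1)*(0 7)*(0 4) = (0 8 3 5 6 1 7 4)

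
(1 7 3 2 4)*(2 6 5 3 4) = (1 7 4)(3 6 5)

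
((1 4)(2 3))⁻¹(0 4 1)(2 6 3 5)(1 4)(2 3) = (0 1 4)(2 5 3 6)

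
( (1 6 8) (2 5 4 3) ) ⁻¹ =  (1 8 6) (2 3 4 5) 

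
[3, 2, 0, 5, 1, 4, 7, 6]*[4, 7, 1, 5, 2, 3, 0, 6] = [5, 1, 4, 3, 7, 2, 6, 0]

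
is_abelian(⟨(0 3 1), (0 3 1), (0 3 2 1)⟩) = no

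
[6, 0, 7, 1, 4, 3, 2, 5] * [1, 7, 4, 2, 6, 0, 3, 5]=[3, 1, 5, 7, 6, 2, 4, 0] 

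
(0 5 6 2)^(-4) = ()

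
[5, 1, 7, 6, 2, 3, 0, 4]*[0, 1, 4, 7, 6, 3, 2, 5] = [3, 1, 5, 2, 4, 7, 0, 6]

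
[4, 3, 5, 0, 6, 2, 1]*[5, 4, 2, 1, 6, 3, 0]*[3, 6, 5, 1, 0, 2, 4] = [4, 6, 1, 2, 3, 5, 0]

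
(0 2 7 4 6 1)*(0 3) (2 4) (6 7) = (0 4 7 2 6 1 3) 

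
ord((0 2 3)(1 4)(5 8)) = 6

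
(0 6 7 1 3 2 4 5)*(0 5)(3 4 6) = (0 3 2 6 7 1 4)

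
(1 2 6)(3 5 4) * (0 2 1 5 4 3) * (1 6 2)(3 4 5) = (0 1 6 3 5 4)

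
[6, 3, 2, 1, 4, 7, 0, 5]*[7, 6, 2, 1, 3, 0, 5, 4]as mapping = [0→5, 1→1, 2→2, 3→6, 4→3, 5→4, 6→7, 7→0]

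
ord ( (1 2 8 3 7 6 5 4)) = 8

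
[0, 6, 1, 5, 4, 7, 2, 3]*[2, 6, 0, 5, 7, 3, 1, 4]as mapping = [0→2, 1→1, 2→6, 3→3, 4→7, 5→4, 6→0, 7→5]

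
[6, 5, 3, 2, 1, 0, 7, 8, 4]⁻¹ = [5, 4, 3, 2, 8, 1, 0, 6, 7]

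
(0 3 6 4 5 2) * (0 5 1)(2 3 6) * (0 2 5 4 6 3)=(0 3 5)(1 2 4)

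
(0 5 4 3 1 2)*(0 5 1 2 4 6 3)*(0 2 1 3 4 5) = (0 3 1 5 6 4 2)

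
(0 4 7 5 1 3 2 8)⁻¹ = (0 8 2 3 1 5 7 4)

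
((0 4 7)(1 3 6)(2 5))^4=(0 4 7)(1 3 6)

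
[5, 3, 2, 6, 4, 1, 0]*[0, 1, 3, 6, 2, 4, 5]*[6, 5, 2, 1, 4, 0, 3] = [4, 3, 1, 0, 2, 5, 6]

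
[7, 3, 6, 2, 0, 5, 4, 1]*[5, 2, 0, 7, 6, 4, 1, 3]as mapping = [0→3, 1→7, 2→1, 3→0, 4→5, 5→4, 6→6, 7→2]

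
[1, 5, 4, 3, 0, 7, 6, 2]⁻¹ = [4, 0, 7, 3, 2, 1, 6, 5]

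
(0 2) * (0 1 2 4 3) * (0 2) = (0 4 3 2 1)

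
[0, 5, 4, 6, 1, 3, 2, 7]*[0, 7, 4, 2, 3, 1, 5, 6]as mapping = [0→0, 1→1, 2→3, 3→5, 4→7, 5→2, 6→4, 7→6]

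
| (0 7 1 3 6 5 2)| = 7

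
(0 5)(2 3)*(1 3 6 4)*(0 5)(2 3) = (1 2 6 4)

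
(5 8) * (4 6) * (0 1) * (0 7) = (0 1 7)(4 6)(5 8)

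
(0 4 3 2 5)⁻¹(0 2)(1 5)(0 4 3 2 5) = (0 1)(4 5)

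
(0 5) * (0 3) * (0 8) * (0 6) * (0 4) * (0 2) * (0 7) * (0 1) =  (0 5 3 8 6 4 2 7 1)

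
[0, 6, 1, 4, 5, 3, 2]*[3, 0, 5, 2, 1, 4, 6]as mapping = [0→3, 1→6, 2→0, 3→1, 4→4, 5→2, 6→5]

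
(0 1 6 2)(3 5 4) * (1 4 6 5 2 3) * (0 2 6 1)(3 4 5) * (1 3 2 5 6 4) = (0 6 1 2 5 3 4)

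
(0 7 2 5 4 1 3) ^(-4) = (0 5 3 2 1 7 4) 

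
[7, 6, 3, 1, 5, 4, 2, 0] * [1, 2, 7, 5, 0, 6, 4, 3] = [3, 4, 5, 2, 6, 0, 7, 1]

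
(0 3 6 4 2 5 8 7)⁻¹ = (0 7 8 5 2 4 6 3)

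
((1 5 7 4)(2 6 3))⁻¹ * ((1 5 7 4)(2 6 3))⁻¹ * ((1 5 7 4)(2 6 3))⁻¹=(1 5 7 4)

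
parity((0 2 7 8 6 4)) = odd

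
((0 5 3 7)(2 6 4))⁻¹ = (0 7 3 5)(2 4 6)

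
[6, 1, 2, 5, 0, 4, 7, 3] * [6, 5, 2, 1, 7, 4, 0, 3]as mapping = [0→0, 1→5, 2→2, 3→4, 4→6, 5→7, 6→3, 7→1]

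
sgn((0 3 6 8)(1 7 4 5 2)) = -1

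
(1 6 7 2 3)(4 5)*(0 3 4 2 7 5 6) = (0 3 1)(2 4 6 5)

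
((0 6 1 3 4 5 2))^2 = (0 1 4 2 6 3 5)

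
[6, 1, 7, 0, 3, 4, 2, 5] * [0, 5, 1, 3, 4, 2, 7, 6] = [7, 5, 6, 0, 3, 4, 1, 2]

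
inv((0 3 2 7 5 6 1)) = (0 1 6 5 7 2 3)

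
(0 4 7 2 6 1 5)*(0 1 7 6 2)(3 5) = (0 4 6 7)(1 3 5)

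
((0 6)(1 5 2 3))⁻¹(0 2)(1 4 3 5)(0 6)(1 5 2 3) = (1 2 5 4)(3 6)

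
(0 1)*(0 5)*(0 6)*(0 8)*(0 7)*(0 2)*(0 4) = (0 1 5 6 8 7 2 4)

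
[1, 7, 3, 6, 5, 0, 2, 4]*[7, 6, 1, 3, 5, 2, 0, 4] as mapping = [0→6, 1→4, 2→3, 3→0, 4→2, 5→7, 6→1, 7→5] 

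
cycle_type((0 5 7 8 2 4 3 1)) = 8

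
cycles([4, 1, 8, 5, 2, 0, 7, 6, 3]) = (0 4 2 8 3 5)(6 7)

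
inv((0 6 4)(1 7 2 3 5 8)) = (0 4 6)(1 8 5 3 2 7)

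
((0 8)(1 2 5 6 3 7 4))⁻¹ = (0 8)(1 4 7 3 6 5 2)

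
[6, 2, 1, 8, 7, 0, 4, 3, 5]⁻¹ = [5, 2, 1, 7, 6, 8, 0, 4, 3]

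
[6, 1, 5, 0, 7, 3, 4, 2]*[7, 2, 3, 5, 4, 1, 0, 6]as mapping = [0→0, 1→2, 2→1, 3→7, 4→6, 5→5, 6→4, 7→3]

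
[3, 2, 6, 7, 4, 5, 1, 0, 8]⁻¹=[7, 6, 1, 0, 4, 5, 2, 3, 8]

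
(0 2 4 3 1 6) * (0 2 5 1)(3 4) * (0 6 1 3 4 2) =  (0 5 3 6)(2 4)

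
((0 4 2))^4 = (0 4 2)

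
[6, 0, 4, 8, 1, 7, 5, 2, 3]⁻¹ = [1, 4, 7, 8, 2, 6, 0, 5, 3]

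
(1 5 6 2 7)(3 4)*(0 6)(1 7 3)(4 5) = (0 6 2 3 5)(1 4)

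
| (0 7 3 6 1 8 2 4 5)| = 9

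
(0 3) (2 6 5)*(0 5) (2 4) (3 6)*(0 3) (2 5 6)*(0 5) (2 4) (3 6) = (0 4) (2 5) 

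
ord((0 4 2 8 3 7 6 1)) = 8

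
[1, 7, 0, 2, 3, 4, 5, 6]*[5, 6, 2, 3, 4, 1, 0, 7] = [6, 7, 5, 2, 3, 4, 1, 0]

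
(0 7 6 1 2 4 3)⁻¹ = (0 3 4 2 1 6 7)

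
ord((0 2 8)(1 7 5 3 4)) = 15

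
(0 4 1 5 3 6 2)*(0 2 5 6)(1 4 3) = (0 3)(1 6 5)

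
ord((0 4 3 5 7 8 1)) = 7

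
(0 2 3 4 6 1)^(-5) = (0 2 3 4 6 1)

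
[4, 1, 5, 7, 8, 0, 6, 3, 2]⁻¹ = [5, 1, 8, 7, 0, 2, 6, 3, 4]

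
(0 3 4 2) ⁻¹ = (0 2 4 3) 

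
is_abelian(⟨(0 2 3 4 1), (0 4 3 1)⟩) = no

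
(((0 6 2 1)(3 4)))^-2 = (0 2)(1 6)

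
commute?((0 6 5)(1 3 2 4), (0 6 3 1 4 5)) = no:(0 6 5)(1 3 2 4)*(0 6 3 1 4 5) = (0 3 2 5 6), (0 6 3 1 4 5)*(0 6 5)(1 3 2 4) = (0 5 6 2 4)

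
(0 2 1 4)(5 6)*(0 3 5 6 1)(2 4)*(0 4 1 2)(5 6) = (0 1)(2 4 3 6 5)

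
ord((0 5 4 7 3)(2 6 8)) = 15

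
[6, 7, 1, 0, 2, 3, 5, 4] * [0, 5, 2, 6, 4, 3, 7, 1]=[7, 1, 5, 0, 2, 6, 3, 4]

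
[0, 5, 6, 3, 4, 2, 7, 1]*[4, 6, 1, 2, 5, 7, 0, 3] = [4, 7, 0, 2, 5, 1, 3, 6]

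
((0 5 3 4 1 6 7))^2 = (0 3 1 7 5 4 6)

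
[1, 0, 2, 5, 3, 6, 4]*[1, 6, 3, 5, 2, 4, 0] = [6, 1, 3, 4, 5, 0, 2]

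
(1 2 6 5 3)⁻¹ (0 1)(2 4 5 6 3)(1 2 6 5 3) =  (0 2)(1 6 4 3 5)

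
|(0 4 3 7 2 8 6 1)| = 8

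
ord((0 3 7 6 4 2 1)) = 7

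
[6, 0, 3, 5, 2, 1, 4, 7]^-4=[2, 4, 1, 0, 5, 6, 3, 7]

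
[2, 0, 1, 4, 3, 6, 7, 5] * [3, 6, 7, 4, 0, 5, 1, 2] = [7, 3, 6, 0, 4, 1, 2, 5]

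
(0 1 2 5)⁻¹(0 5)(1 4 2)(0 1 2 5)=(0 1)(2 4 5)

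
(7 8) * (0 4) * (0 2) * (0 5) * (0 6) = (0 4 2 5 6)(7 8)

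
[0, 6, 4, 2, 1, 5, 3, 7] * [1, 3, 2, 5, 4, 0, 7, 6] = [1, 7, 4, 2, 3, 0, 5, 6]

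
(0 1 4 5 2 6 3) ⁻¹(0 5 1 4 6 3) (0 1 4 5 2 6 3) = (0 1 2 4 5 3) 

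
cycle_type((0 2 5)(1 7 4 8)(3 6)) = 2.3.4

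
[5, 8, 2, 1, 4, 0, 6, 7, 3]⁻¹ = [5, 3, 2, 8, 4, 0, 6, 7, 1]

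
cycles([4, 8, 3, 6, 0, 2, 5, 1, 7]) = (0 4)(1 8 7)(2 3 6 5)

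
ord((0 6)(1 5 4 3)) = 4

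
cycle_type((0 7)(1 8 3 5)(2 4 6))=2.3.4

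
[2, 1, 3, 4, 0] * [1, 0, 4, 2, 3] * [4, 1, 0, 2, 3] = [3, 4, 0, 2, 1]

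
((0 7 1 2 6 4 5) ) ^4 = (0 6 7 4 1 5 2) 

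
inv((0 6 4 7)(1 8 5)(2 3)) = (0 7 4 6)(1 5 8)(2 3)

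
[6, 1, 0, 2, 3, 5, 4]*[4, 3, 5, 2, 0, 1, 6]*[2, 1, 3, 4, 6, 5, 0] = [0, 4, 6, 5, 3, 1, 2]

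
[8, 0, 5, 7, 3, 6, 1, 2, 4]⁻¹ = [1, 6, 7, 4, 8, 2, 5, 3, 0]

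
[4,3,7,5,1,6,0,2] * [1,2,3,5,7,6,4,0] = [7,5,0,6,2,4,1,3]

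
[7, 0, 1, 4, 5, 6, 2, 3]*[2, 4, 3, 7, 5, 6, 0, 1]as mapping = [0→1, 1→2, 2→4, 3→5, 4→6, 5→0, 6→3, 7→7]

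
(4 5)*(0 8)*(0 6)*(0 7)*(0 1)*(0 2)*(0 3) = (0 8 6 7 1 2 3)(4 5)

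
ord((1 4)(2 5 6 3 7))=10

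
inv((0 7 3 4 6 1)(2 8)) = (0 1 6 4 3 7)(2 8)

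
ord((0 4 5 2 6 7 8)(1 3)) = 14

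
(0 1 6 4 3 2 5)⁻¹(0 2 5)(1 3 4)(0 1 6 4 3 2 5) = (0 1 5)(2 3 6)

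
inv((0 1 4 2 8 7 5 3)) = (0 3 5 7 8 2 4 1)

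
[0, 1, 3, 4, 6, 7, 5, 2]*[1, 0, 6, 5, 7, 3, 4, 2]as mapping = [0→1, 1→0, 2→5, 3→7, 4→4, 5→2, 6→3, 7→6]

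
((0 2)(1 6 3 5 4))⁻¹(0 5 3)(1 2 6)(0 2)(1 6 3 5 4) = (0 3 6)(2 4 5)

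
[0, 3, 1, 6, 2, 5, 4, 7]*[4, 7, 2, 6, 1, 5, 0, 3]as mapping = [0→4, 1→6, 2→7, 3→0, 4→2, 5→5, 6→1, 7→3]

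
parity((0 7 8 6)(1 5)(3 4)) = odd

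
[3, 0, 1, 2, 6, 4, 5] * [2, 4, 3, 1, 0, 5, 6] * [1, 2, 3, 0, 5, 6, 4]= [2, 3, 5, 0, 4, 1, 6]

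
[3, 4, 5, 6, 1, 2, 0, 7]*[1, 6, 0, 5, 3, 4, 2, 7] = [5, 3, 4, 2, 6, 0, 1, 7]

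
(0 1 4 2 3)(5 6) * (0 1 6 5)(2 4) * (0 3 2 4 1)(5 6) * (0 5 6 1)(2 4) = (0 6 3 5 1 2 4)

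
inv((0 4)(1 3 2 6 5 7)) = (0 4)(1 7 5 6 2 3)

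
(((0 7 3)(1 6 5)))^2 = (0 3 7)(1 5 6)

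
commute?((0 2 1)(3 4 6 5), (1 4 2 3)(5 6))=no:(0 2 1)(3 4 6 5)*(1 4 2 3)(5 6)=(0 3 2 4 5 1), (1 4 2 3)(5 6)*(0 2 1)(3 4 6 5)=(0 2 4 1 6 3)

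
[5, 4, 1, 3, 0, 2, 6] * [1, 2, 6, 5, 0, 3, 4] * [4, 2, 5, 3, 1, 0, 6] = [3, 4, 5, 0, 2, 6, 1]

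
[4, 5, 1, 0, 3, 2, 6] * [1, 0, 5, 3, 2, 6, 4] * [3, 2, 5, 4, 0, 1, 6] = [5, 6, 3, 2, 4, 1, 0]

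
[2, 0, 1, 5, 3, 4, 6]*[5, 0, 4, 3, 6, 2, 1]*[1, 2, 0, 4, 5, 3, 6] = [5, 3, 1, 0, 4, 6, 2]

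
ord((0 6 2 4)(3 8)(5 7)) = 4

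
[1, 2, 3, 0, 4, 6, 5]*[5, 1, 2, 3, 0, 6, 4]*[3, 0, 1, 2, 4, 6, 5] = [0, 1, 2, 6, 3, 4, 5]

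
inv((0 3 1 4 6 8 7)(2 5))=(0 7 8 6 4 1 3)(2 5)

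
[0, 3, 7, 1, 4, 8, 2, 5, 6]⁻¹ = [0, 3, 6, 1, 4, 7, 8, 2, 5]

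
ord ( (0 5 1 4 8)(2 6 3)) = 15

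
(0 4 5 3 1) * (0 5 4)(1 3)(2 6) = (1 5)(2 6)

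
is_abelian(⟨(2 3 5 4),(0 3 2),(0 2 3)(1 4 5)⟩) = no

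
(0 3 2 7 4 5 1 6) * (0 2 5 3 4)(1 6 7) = (0 4 3 5 6 2 1 7)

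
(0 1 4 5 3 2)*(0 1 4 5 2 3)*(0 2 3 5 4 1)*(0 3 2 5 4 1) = (2 3 4)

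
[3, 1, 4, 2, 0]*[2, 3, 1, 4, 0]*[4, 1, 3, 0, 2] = [2, 0, 4, 1, 3]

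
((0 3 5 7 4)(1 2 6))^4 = (0 4 7 5 3)(1 2 6)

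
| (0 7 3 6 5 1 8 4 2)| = 9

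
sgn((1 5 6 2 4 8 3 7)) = -1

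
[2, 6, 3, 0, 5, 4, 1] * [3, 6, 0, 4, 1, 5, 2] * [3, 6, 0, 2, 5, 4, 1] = [3, 0, 5, 2, 4, 6, 1]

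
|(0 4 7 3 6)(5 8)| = 10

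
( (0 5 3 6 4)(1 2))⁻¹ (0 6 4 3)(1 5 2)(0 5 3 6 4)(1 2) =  (0 6 5 4)(1 2 3)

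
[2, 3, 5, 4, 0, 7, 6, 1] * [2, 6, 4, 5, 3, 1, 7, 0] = [4, 5, 1, 3, 2, 0, 7, 6]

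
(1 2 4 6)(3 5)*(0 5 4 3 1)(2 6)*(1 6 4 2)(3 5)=(0 3 2 5 6)(1 4)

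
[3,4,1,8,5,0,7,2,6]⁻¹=[5,2,7,0,1,4,8,6,3]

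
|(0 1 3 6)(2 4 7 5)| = 4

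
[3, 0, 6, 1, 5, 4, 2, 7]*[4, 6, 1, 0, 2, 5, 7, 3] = [0, 4, 7, 6, 5, 2, 1, 3]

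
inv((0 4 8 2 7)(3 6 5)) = (0 7 2 8 4)(3 5 6)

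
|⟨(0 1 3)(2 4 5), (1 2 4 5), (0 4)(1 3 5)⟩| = 720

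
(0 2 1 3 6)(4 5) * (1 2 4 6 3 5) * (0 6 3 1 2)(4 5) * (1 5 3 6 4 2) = (0 3 5 6 4 1 2)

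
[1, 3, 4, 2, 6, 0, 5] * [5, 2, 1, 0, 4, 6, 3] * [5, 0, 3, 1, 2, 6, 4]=[3, 5, 2, 0, 1, 6, 4] 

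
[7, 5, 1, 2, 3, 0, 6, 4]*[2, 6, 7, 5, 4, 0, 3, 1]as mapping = [0→1, 1→0, 2→6, 3→7, 4→5, 5→2, 6→3, 7→4]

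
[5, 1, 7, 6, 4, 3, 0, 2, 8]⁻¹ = [6, 1, 7, 5, 4, 0, 3, 2, 8]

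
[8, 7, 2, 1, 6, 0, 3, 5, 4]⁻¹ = [5, 3, 2, 6, 8, 7, 4, 1, 0]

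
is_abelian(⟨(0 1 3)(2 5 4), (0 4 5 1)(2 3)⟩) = no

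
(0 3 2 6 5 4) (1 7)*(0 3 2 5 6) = (0 2) (1 7) (3 5 4) 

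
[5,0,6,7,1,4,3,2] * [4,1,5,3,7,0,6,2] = [0,4,6,2,1,7,3,5]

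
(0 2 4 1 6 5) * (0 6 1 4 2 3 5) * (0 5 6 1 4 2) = (0 3 6 5 1 4 2)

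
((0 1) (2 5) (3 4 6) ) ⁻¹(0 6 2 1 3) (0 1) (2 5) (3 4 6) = (0 4 1 3 5) 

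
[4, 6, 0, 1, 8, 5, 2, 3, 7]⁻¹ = [2, 3, 6, 7, 0, 5, 1, 8, 4]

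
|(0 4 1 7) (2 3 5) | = 12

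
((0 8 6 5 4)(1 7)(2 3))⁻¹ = (0 4 5 6 8)(1 7)(2 3)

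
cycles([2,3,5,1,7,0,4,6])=(0 2 5)(1 3)(4 7 6)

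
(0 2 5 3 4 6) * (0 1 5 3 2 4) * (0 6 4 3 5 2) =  (0 3 6 1 2 5)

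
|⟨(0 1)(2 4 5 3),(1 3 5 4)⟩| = 720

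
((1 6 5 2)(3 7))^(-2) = (1 5)(2 6)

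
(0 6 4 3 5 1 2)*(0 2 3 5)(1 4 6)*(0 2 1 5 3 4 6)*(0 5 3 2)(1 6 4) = (0 3)(2 6 5 4)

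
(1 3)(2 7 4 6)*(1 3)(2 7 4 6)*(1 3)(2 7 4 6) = (1 3)(2 6 4 7)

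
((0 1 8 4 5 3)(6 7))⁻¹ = (0 3 5 4 8 1)(6 7)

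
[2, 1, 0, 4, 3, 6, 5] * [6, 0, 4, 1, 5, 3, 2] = [4, 0, 6, 5, 1, 2, 3]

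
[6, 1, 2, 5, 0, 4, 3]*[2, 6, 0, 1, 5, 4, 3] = [3, 6, 0, 4, 2, 5, 1]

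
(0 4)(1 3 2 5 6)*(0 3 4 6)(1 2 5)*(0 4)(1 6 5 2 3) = (0 5 4 1)(2 6 3)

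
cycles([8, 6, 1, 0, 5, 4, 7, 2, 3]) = (0 8 3)(1 6 7 2)(4 5)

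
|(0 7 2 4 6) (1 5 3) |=15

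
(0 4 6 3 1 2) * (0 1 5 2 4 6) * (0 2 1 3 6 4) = (0 4 2 3 5 1)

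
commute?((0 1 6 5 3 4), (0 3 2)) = no:(0 1 6 5 3 4) * (0 3 2) = (0 1 6 5 2)(3 4), (0 3 2) * (0 1 6 5 3 4) = (0 4)(1 6 5 3 2)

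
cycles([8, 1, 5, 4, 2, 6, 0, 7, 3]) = (0 8 3 4 2 5 6)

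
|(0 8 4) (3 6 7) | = 3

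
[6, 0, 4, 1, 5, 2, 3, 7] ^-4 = [0, 1, 5, 3, 2, 4, 6, 7] 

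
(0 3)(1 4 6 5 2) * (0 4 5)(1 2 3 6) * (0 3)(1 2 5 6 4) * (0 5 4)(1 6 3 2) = (1 3 6 2 4)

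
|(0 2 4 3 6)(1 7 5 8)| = 20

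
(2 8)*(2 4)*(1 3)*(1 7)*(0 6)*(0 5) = (0 6 5)(1 3 7)(2 8 4)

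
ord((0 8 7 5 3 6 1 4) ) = 8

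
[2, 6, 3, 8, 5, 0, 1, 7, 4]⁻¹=[5, 6, 0, 2, 8, 4, 1, 7, 3]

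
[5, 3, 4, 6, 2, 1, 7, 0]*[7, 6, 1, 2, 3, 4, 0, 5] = [4, 2, 3, 0, 1, 6, 5, 7]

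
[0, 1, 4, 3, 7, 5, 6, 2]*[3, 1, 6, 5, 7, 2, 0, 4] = [3, 1, 7, 5, 4, 2, 0, 6]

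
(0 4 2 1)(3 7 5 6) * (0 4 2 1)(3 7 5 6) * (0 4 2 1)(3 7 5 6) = (0 1 2 4)(3 6 5 7)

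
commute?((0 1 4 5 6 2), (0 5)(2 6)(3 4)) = no:(0 1 4 5 6 2)*(0 5)(2 6)(3 4) = (0 1 3 4)(2 5), (0 5)(2 6)(3 4)*(0 1 4 5 6 2) = (0 6)(1 4 3 5)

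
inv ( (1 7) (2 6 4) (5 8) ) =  (1 7) (2 4 6) (5 8) 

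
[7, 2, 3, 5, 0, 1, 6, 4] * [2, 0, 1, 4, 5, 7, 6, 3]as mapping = [0→3, 1→1, 2→4, 3→7, 4→2, 5→0, 6→6, 7→5]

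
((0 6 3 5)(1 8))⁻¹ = (0 5 3 6)(1 8)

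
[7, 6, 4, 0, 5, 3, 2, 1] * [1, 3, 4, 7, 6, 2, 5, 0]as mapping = [0→0, 1→5, 2→6, 3→1, 4→2, 5→7, 6→4, 7→3]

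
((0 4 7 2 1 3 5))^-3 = (0 1 4 3 7 5 2)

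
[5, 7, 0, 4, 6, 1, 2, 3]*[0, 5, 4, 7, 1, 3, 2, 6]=[3, 6, 0, 1, 2, 5, 4, 7]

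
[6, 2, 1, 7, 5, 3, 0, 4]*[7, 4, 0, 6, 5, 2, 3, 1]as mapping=[0→3, 1→0, 2→4, 3→1, 4→2, 5→6, 6→7, 7→5]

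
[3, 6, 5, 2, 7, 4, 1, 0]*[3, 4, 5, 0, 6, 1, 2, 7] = [0, 2, 1, 5, 7, 6, 4, 3]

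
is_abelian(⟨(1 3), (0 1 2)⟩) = no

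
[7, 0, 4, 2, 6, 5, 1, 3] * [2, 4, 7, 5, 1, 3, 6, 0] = [0, 2, 1, 7, 6, 3, 4, 5]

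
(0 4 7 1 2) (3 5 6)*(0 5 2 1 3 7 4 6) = (0 6 7 3 2 5) 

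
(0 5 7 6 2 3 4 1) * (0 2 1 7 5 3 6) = (0 3 4 7)(1 2 6)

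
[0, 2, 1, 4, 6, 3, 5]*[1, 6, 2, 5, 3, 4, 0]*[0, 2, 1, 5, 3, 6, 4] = [2, 1, 4, 5, 0, 6, 3]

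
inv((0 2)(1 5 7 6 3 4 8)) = (0 2)(1 8 4 3 6 7 5)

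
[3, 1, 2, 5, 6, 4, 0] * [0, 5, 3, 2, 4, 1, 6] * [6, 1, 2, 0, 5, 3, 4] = [2, 3, 0, 1, 4, 5, 6]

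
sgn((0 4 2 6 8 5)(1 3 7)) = -1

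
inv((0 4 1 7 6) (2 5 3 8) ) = (0 6 7 1 4) (2 8 3 5) 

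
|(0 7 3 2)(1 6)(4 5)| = 4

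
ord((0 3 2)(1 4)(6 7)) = 6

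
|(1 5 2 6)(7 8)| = 4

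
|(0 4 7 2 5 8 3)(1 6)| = 14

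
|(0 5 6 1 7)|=5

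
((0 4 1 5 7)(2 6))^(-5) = (2 6)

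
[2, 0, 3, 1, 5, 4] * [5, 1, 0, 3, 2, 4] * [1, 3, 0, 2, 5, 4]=[1, 4, 2, 3, 5, 0] 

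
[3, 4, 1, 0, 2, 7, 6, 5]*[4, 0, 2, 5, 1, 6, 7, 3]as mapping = [0→5, 1→1, 2→0, 3→4, 4→2, 5→3, 6→7, 7→6]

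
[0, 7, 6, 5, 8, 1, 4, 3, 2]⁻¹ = [0, 5, 8, 7, 6, 3, 2, 1, 4]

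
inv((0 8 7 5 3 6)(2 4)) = (0 6 3 5 7 8)(2 4)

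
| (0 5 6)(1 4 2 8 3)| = 15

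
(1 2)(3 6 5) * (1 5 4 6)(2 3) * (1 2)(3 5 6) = (1 5)(2 6 4 3)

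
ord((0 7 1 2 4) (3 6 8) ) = 15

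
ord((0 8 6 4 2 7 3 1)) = 8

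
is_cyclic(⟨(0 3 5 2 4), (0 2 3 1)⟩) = no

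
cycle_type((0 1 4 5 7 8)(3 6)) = 2.6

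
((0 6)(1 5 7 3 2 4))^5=(0 6)(1 4 2 3 7 5)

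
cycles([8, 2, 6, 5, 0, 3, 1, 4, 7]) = (0 8 7 4)(1 2 6)(3 5)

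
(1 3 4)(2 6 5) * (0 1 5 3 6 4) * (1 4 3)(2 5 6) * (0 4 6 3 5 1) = (0 6)(1 2 5)(3 4)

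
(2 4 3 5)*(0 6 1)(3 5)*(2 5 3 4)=(0 6 1)(3 4)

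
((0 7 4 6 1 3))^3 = (0 6)(1 7)(3 4)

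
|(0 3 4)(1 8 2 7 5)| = 15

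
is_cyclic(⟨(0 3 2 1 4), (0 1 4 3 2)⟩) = no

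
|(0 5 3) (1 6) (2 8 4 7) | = 12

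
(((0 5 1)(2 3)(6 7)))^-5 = (0 5 1)(2 3)(6 7)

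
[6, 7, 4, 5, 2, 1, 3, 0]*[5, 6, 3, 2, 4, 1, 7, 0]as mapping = [0→7, 1→0, 2→4, 3→1, 4→3, 5→6, 6→2, 7→5]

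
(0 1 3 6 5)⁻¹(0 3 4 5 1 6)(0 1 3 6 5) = (0 3 5 1 6 4)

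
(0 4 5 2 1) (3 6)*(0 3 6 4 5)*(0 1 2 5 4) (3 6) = (0 4 1 6 3) 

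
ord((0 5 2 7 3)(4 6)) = 10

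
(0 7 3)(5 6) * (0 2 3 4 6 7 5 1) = (0 5 7 4 6 1)(2 3)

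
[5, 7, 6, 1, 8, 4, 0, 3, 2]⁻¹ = [6, 3, 8, 7, 5, 0, 2, 1, 4]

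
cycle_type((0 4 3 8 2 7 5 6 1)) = 9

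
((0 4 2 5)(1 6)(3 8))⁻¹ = (0 5 2 4)(1 6)(3 8)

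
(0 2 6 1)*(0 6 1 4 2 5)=(0 5)(1 6 4 2)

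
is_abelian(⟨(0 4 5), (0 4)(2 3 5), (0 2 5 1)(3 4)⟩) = no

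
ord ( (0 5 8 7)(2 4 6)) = 12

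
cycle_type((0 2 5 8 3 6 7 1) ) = 8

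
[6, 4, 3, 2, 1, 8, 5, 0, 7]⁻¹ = [7, 4, 3, 2, 1, 6, 0, 8, 5]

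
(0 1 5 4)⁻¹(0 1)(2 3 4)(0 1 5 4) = (0 2 3)(1 5)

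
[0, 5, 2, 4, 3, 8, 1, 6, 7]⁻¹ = [0, 6, 2, 4, 3, 1, 7, 8, 5]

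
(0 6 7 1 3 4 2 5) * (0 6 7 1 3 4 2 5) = (0 7 3 2)(1 4 5 6)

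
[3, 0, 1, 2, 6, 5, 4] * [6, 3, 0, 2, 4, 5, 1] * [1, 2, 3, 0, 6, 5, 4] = [3, 4, 0, 1, 2, 5, 6]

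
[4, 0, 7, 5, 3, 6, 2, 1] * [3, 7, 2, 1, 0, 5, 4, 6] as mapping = [0→0, 1→3, 2→6, 3→5, 4→1, 5→4, 6→2, 7→7] 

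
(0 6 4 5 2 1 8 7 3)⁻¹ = (0 3 7 8 1 2 5 4 6)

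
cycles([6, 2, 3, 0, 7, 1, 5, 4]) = (0 6 5 1 2 3)(4 7)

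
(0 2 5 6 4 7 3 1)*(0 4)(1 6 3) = (0 2 5 3 6)(1 4 7)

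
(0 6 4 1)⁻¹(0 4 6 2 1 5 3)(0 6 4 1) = (0 5 3 6 1 4 2)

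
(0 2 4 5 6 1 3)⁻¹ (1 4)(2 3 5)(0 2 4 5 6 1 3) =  (0 6 4)(3 5)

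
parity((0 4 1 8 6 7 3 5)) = odd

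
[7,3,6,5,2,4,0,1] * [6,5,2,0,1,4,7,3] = [3,0,7,4,2,1,6,5]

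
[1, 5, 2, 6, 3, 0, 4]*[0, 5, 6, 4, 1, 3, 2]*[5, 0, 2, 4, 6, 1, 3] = [1, 4, 3, 2, 6, 5, 0]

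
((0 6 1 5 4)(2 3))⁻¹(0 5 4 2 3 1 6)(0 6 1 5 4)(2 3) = (0 3 2 5 1 6 4)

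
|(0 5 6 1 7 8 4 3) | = 8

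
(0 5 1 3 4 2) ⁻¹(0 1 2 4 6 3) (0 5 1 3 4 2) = (0 2 6 4 5 3) 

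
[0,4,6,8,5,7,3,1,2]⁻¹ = [0,7,8,6,1,4,2,5,3]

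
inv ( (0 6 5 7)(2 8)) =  (0 7 5 6)(2 8)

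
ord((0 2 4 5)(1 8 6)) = 12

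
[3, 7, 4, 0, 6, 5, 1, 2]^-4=[0, 7, 4, 3, 6, 5, 1, 2]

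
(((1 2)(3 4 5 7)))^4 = ()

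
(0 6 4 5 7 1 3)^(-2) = (0 1 5 6 3 7 4)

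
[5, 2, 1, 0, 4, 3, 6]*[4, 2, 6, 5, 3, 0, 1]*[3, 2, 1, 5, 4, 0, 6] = [3, 6, 1, 4, 5, 0, 2]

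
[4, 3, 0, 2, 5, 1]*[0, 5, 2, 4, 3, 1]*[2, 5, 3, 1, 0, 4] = [1, 0, 2, 3, 5, 4]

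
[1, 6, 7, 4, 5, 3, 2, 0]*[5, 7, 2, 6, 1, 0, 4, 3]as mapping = [0→7, 1→4, 2→3, 3→1, 4→0, 5→6, 6→2, 7→5]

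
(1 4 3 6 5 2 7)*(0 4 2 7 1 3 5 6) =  (0 4 5 7 3)(1 2)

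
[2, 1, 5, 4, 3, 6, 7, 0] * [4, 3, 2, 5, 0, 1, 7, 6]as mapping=[0→2, 1→3, 2→1, 3→0, 4→5, 5→7, 6→6, 7→4]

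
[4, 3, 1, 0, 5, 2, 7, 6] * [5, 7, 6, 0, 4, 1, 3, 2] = [4, 0, 7, 5, 1, 6, 2, 3]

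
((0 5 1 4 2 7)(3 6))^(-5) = (0 5 1 4 2 7)(3 6)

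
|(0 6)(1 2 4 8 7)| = 10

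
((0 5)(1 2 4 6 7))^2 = (1 4 7 2 6)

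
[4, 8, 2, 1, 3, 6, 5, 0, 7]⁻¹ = [7, 3, 2, 4, 0, 6, 5, 8, 1]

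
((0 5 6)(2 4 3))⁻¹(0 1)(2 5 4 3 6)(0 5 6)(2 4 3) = (0 4 6 3 2)(1 5)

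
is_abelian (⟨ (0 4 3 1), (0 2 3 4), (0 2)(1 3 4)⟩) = no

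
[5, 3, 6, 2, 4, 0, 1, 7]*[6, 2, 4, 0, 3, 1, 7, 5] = [1, 0, 7, 4, 3, 6, 2, 5]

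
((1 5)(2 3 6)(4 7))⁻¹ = (1 5)(2 6 3)(4 7)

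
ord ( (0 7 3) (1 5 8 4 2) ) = 15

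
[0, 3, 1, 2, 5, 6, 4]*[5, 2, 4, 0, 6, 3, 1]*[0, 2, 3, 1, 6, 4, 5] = [4, 0, 3, 6, 1, 2, 5]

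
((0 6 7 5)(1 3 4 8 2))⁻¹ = (0 5 7 6)(1 2 8 4 3)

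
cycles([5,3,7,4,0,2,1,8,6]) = (0 5 2 7 8 6 1 3 4)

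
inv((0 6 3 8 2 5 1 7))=(0 7 1 5 2 8 3 6)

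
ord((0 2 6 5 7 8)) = 6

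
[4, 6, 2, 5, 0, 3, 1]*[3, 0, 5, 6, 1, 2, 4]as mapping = [0→1, 1→4, 2→5, 3→2, 4→3, 5→6, 6→0]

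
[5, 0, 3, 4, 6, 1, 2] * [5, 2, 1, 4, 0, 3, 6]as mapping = [0→3, 1→5, 2→4, 3→0, 4→6, 5→2, 6→1]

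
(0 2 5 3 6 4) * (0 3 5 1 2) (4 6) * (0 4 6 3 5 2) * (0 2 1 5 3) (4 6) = (0 6) (1 2 5) (3 4) 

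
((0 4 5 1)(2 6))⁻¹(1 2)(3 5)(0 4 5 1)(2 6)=(0 6)(1 3)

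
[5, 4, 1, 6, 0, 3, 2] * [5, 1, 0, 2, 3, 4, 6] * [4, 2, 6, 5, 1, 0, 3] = [1, 5, 2, 3, 0, 6, 4]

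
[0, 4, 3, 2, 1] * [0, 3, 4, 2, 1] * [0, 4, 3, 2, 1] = [0, 4, 3, 1, 2]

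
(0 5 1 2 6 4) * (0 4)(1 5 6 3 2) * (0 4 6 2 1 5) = (0 2 3 1 5)(4 6)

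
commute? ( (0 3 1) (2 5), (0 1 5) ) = no: (0 3 1) (2 5)*(0 1 5) = (0 3 5 2), (0 1 5)*(0 3 1) (2 5) = (1 2 5 3) 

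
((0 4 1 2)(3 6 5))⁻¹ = (0 2 1 4)(3 5 6)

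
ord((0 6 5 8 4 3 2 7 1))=9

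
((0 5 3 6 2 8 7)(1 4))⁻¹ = (0 7 8 2 6 3 5)(1 4)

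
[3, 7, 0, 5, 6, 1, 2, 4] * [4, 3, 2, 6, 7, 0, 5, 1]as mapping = [0→6, 1→1, 2→4, 3→0, 4→5, 5→3, 6→2, 7→7]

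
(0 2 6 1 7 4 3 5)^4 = (0 7)(1 5)(2 4)(3 6)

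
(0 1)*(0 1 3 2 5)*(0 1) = (0 3 2 5 1)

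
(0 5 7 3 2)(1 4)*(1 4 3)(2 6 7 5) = (0 2)(1 3 6 7)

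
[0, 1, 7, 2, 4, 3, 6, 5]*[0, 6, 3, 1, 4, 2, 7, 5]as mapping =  [0→0, 1→6, 2→5, 3→3, 4→4, 5→1, 6→7, 7→2]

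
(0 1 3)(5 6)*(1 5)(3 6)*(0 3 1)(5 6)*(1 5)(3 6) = (0 3 6)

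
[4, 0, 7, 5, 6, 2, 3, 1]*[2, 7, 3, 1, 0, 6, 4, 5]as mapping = [0→0, 1→2, 2→5, 3→6, 4→4, 5→3, 6→1, 7→7]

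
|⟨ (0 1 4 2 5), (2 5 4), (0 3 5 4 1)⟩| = 360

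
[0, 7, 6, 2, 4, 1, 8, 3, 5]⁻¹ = [0, 5, 3, 7, 4, 8, 2, 1, 6]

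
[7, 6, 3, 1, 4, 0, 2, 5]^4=[7, 1, 2, 3, 4, 0, 6, 5]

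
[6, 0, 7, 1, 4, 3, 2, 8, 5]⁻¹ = [1, 3, 6, 5, 4, 8, 0, 2, 7]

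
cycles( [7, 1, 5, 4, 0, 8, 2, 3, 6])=(0 7 3 4)(2 5 8 6)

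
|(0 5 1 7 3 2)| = 6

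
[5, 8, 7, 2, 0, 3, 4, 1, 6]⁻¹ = [4, 7, 3, 5, 6, 0, 8, 2, 1]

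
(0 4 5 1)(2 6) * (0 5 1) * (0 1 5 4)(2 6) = (1 4 5)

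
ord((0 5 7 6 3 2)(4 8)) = 6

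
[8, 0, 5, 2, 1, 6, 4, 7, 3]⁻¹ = [1, 4, 3, 8, 6, 2, 5, 7, 0]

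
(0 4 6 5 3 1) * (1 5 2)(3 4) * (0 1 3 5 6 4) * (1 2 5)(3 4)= (0 1 2 4 3 6 5)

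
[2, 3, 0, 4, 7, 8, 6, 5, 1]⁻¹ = [2, 8, 0, 1, 3, 7, 6, 4, 5]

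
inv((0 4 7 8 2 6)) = (0 6 2 8 7 4)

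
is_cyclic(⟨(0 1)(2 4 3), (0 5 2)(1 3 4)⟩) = no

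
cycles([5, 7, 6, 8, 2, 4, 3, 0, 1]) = (0 5 4 2 6 3 8 1 7)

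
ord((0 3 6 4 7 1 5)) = 7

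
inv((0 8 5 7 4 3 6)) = (0 6 3 4 7 5 8)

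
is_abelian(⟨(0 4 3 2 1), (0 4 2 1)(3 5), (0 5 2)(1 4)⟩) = no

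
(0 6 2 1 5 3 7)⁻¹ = (0 7 3 5 1 2 6)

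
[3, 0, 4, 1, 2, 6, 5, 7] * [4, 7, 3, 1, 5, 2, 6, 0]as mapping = [0→1, 1→4, 2→5, 3→7, 4→3, 5→6, 6→2, 7→0]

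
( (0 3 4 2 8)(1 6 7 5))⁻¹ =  (0 8 2 4 3)(1 5 7 6)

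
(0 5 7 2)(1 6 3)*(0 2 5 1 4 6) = (0 1)(3 4 6)(5 7)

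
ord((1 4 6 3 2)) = 5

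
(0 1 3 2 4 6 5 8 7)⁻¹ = (0 7 8 5 6 4 2 3 1)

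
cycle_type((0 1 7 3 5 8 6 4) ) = 8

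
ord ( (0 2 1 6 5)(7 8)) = 10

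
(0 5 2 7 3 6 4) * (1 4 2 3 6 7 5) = (0 1 4)(2 5 3 7 6)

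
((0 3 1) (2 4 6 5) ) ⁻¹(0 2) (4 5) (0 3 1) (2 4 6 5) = (2 6) (3 4) 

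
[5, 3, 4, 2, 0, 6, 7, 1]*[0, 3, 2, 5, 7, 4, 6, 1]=[4, 5, 7, 2, 0, 6, 1, 3]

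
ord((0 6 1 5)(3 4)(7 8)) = 4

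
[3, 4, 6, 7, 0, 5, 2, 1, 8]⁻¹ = [4, 7, 6, 0, 1, 5, 2, 3, 8]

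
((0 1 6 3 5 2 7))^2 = (0 6 5 7 1 3 2)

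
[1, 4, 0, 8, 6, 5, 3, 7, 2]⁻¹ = [2, 0, 8, 6, 1, 5, 4, 7, 3]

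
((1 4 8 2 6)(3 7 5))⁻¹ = (1 6 2 8 4)(3 5 7)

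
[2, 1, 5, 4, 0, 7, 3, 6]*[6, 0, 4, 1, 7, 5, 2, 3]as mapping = [0→4, 1→0, 2→5, 3→7, 4→6, 5→3, 6→1, 7→2]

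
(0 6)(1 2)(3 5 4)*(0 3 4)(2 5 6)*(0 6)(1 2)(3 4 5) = (0 1 3)(4 5 6)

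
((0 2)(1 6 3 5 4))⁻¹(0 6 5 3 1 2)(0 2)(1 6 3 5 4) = (0 2 3 4 5 6)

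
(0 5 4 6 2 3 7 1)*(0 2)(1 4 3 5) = (0 1 2 5 3 7 4 6)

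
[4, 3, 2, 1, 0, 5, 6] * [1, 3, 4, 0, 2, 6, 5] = [2, 0, 4, 3, 1, 6, 5]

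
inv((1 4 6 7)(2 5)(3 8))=(1 7 6 4)(2 5)(3 8)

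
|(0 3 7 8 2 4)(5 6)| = 6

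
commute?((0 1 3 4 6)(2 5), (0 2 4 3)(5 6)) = no:(0 1 3 4 6)(2 5) * (0 2 4 3)(5 6) = (0 1)(2 6)(4 5), (0 2 4 3)(5 6) * (0 1 3 4 6)(2 5) = (0 5)(1 3)(2 6)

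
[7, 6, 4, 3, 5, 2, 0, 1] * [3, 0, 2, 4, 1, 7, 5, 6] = [6, 5, 1, 4, 7, 2, 3, 0]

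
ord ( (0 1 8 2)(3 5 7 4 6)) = 20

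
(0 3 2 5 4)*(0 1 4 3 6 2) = (0 6 2 5 3)(1 4)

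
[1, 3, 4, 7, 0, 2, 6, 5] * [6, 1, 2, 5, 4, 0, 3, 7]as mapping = [0→1, 1→5, 2→4, 3→7, 4→6, 5→2, 6→3, 7→0]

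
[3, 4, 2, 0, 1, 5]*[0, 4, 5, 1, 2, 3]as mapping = [0→1, 1→2, 2→5, 3→0, 4→4, 5→3]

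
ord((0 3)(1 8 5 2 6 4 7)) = 14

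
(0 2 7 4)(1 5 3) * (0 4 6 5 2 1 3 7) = (0 1 2)(5 7 6)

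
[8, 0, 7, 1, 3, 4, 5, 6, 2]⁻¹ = [1, 3, 8, 4, 5, 6, 7, 2, 0]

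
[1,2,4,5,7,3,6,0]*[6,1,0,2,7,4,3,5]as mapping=[0→1,1→0,2→7,3→4,4→5,5→2,6→3,7→6]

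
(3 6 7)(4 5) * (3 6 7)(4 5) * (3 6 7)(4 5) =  (4 5)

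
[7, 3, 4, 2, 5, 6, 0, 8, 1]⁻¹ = [6, 8, 3, 1, 2, 4, 5, 0, 7]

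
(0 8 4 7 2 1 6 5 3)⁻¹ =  (0 3 5 6 1 2 7 4 8)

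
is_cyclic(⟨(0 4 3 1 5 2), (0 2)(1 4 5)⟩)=no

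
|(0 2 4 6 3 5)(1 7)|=6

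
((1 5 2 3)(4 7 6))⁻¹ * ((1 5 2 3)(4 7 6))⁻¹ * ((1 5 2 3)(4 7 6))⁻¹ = (1 5 2 3)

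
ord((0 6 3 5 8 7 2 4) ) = 8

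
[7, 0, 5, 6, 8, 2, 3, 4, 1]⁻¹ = [1, 8, 5, 6, 7, 2, 3, 0, 4]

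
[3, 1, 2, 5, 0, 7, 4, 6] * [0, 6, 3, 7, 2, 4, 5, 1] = [7, 6, 3, 4, 0, 1, 2, 5]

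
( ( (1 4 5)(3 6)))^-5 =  (1 4 5)(3 6)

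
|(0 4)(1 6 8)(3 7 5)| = 6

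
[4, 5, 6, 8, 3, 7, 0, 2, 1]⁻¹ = [6, 8, 7, 4, 0, 1, 2, 5, 3]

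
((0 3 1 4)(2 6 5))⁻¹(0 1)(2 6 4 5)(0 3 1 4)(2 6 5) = (0 2 6 5)(3 4)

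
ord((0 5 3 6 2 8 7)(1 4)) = 14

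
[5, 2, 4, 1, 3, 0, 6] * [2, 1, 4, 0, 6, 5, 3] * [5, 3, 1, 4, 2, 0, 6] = [0, 2, 6, 3, 5, 1, 4]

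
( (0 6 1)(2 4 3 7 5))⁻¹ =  (0 1 6)(2 5 7 3 4)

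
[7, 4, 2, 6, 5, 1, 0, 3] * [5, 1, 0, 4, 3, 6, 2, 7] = [7, 3, 0, 2, 6, 1, 5, 4]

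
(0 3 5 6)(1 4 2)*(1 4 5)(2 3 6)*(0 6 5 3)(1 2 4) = (0 5 4)(1 3 2)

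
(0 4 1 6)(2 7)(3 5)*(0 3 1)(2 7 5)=(0 4)(1 6 3 2 5)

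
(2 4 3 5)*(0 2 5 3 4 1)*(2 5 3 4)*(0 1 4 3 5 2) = (0 2 4)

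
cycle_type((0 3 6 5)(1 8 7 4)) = 4^2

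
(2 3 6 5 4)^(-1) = (2 4 5 6 3)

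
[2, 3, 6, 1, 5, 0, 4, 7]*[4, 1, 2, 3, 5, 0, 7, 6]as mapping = [0→2, 1→3, 2→7, 3→1, 4→0, 5→4, 6→5, 7→6]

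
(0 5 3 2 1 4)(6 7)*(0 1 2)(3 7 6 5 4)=(0 4 1 3)(5 7)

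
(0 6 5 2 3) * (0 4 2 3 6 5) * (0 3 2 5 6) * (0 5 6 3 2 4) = (0 3)(2 5 4 6)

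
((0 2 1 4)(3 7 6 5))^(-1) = (0 4 1 2)(3 5 6 7)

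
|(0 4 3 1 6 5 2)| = 7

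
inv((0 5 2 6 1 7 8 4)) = (0 4 8 7 1 6 2 5)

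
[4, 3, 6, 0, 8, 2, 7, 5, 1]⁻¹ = [3, 8, 5, 1, 0, 7, 2, 6, 4]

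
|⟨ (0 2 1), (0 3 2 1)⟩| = 24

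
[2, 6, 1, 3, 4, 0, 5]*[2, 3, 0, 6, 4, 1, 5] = [0, 5, 3, 6, 4, 2, 1]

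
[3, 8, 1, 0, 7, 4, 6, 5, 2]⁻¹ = [3, 2, 8, 0, 5, 7, 6, 4, 1]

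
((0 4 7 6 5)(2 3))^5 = (2 3)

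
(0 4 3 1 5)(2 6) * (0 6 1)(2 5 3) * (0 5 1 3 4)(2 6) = (1 4 6)(2 3 5)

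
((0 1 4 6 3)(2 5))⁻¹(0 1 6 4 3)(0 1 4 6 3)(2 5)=(0 1 4 3 6)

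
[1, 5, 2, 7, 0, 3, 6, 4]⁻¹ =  [4, 0, 2, 5, 7, 1, 6, 3]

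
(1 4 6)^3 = ()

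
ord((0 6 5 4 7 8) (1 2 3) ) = 6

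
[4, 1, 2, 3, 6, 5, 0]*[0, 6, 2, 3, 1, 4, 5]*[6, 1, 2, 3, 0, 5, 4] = [1, 4, 2, 3, 5, 0, 6]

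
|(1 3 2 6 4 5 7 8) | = 8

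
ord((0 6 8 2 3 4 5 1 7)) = 9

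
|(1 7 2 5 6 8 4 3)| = 8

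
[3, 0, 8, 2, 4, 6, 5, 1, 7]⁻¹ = [1, 7, 3, 0, 4, 6, 5, 8, 2]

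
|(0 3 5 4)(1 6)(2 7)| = 4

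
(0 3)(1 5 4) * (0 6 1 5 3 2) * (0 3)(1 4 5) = (0 2 3 6 4 1)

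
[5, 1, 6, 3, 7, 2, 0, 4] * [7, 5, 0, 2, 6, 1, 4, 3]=[1, 5, 4, 2, 3, 0, 7, 6]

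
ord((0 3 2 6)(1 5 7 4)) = 4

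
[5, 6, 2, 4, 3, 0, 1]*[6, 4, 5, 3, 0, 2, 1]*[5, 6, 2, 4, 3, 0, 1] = [2, 6, 0, 5, 4, 1, 3]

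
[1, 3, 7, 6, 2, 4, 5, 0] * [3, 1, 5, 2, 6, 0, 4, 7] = [1, 2, 7, 4, 5, 6, 0, 3]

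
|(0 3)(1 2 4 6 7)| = 10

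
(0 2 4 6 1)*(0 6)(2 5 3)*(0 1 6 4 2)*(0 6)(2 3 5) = (0 2 3 6)(1 4)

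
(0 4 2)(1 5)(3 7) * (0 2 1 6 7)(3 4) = (0 3)(1 5 6 7 4)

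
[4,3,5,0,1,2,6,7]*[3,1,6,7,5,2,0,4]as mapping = [0→5,1→7,2→2,3→3,4→1,5→6,6→0,7→4]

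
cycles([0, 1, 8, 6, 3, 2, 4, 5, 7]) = (2 8 7 5)(3 6 4)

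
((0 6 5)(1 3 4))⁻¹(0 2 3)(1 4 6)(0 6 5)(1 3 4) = (1 5 3)(2 4 6)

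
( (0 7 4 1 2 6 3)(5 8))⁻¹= (0 3 6 2 1 4 7)(5 8)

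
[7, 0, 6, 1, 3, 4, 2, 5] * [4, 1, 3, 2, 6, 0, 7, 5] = [5, 4, 7, 1, 2, 6, 3, 0]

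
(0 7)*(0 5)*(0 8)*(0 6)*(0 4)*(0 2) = (0 7 5 8 6 4 2)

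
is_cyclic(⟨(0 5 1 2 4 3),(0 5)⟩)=no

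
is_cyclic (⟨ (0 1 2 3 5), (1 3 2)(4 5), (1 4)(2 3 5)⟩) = no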